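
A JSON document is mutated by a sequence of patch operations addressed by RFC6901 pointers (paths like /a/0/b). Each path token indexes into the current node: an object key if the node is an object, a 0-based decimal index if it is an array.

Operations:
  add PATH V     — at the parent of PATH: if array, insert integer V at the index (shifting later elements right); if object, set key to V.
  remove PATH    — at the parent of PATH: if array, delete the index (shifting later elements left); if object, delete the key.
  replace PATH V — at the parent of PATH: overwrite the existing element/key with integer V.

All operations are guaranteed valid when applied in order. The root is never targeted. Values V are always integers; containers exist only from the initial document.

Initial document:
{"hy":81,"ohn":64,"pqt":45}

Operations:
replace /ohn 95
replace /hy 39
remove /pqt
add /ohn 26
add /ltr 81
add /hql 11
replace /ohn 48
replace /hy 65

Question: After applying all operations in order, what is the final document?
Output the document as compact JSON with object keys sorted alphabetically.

After op 1 (replace /ohn 95): {"hy":81,"ohn":95,"pqt":45}
After op 2 (replace /hy 39): {"hy":39,"ohn":95,"pqt":45}
After op 3 (remove /pqt): {"hy":39,"ohn":95}
After op 4 (add /ohn 26): {"hy":39,"ohn":26}
After op 5 (add /ltr 81): {"hy":39,"ltr":81,"ohn":26}
After op 6 (add /hql 11): {"hql":11,"hy":39,"ltr":81,"ohn":26}
After op 7 (replace /ohn 48): {"hql":11,"hy":39,"ltr":81,"ohn":48}
After op 8 (replace /hy 65): {"hql":11,"hy":65,"ltr":81,"ohn":48}

Answer: {"hql":11,"hy":65,"ltr":81,"ohn":48}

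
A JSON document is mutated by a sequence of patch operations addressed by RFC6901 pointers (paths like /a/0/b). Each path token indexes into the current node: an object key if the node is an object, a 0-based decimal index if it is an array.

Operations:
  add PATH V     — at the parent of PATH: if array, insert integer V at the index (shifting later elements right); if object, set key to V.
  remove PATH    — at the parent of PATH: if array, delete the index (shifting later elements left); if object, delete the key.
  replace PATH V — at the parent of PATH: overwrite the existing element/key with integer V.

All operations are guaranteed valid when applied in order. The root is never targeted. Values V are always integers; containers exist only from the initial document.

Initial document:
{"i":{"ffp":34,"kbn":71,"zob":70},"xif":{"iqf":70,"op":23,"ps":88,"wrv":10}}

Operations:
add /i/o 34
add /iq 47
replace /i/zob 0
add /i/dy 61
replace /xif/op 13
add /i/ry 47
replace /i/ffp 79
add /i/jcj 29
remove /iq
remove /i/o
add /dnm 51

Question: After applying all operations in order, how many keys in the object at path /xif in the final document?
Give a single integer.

After op 1 (add /i/o 34): {"i":{"ffp":34,"kbn":71,"o":34,"zob":70},"xif":{"iqf":70,"op":23,"ps":88,"wrv":10}}
After op 2 (add /iq 47): {"i":{"ffp":34,"kbn":71,"o":34,"zob":70},"iq":47,"xif":{"iqf":70,"op":23,"ps":88,"wrv":10}}
After op 3 (replace /i/zob 0): {"i":{"ffp":34,"kbn":71,"o":34,"zob":0},"iq":47,"xif":{"iqf":70,"op":23,"ps":88,"wrv":10}}
After op 4 (add /i/dy 61): {"i":{"dy":61,"ffp":34,"kbn":71,"o":34,"zob":0},"iq":47,"xif":{"iqf":70,"op":23,"ps":88,"wrv":10}}
After op 5 (replace /xif/op 13): {"i":{"dy":61,"ffp":34,"kbn":71,"o":34,"zob":0},"iq":47,"xif":{"iqf":70,"op":13,"ps":88,"wrv":10}}
After op 6 (add /i/ry 47): {"i":{"dy":61,"ffp":34,"kbn":71,"o":34,"ry":47,"zob":0},"iq":47,"xif":{"iqf":70,"op":13,"ps":88,"wrv":10}}
After op 7 (replace /i/ffp 79): {"i":{"dy":61,"ffp":79,"kbn":71,"o":34,"ry":47,"zob":0},"iq":47,"xif":{"iqf":70,"op":13,"ps":88,"wrv":10}}
After op 8 (add /i/jcj 29): {"i":{"dy":61,"ffp":79,"jcj":29,"kbn":71,"o":34,"ry":47,"zob":0},"iq":47,"xif":{"iqf":70,"op":13,"ps":88,"wrv":10}}
After op 9 (remove /iq): {"i":{"dy":61,"ffp":79,"jcj":29,"kbn":71,"o":34,"ry":47,"zob":0},"xif":{"iqf":70,"op":13,"ps":88,"wrv":10}}
After op 10 (remove /i/o): {"i":{"dy":61,"ffp":79,"jcj":29,"kbn":71,"ry":47,"zob":0},"xif":{"iqf":70,"op":13,"ps":88,"wrv":10}}
After op 11 (add /dnm 51): {"dnm":51,"i":{"dy":61,"ffp":79,"jcj":29,"kbn":71,"ry":47,"zob":0},"xif":{"iqf":70,"op":13,"ps":88,"wrv":10}}
Size at path /xif: 4

Answer: 4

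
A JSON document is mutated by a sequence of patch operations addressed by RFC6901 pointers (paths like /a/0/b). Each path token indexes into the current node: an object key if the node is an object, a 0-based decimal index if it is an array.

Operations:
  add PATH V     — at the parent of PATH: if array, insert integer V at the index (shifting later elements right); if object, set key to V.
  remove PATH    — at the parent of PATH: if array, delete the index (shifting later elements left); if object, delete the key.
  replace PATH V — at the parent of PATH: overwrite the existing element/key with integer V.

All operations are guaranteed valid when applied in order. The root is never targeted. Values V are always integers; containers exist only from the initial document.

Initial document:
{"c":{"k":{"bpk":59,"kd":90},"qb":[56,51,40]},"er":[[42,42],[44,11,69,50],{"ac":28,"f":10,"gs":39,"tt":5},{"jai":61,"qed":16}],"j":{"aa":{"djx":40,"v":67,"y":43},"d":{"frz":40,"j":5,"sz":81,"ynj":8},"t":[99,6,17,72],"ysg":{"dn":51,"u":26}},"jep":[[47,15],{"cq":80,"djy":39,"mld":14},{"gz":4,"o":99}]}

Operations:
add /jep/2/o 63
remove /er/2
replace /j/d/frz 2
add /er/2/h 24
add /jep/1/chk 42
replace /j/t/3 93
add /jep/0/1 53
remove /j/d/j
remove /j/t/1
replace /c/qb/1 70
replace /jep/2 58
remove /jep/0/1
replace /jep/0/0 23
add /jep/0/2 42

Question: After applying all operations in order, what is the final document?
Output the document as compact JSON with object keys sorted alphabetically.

Answer: {"c":{"k":{"bpk":59,"kd":90},"qb":[56,70,40]},"er":[[42,42],[44,11,69,50],{"h":24,"jai":61,"qed":16}],"j":{"aa":{"djx":40,"v":67,"y":43},"d":{"frz":2,"sz":81,"ynj":8},"t":[99,17,93],"ysg":{"dn":51,"u":26}},"jep":[[23,15,42],{"chk":42,"cq":80,"djy":39,"mld":14},58]}

Derivation:
After op 1 (add /jep/2/o 63): {"c":{"k":{"bpk":59,"kd":90},"qb":[56,51,40]},"er":[[42,42],[44,11,69,50],{"ac":28,"f":10,"gs":39,"tt":5},{"jai":61,"qed":16}],"j":{"aa":{"djx":40,"v":67,"y":43},"d":{"frz":40,"j":5,"sz":81,"ynj":8},"t":[99,6,17,72],"ysg":{"dn":51,"u":26}},"jep":[[47,15],{"cq":80,"djy":39,"mld":14},{"gz":4,"o":63}]}
After op 2 (remove /er/2): {"c":{"k":{"bpk":59,"kd":90},"qb":[56,51,40]},"er":[[42,42],[44,11,69,50],{"jai":61,"qed":16}],"j":{"aa":{"djx":40,"v":67,"y":43},"d":{"frz":40,"j":5,"sz":81,"ynj":8},"t":[99,6,17,72],"ysg":{"dn":51,"u":26}},"jep":[[47,15],{"cq":80,"djy":39,"mld":14},{"gz":4,"o":63}]}
After op 3 (replace /j/d/frz 2): {"c":{"k":{"bpk":59,"kd":90},"qb":[56,51,40]},"er":[[42,42],[44,11,69,50],{"jai":61,"qed":16}],"j":{"aa":{"djx":40,"v":67,"y":43},"d":{"frz":2,"j":5,"sz":81,"ynj":8},"t":[99,6,17,72],"ysg":{"dn":51,"u":26}},"jep":[[47,15],{"cq":80,"djy":39,"mld":14},{"gz":4,"o":63}]}
After op 4 (add /er/2/h 24): {"c":{"k":{"bpk":59,"kd":90},"qb":[56,51,40]},"er":[[42,42],[44,11,69,50],{"h":24,"jai":61,"qed":16}],"j":{"aa":{"djx":40,"v":67,"y":43},"d":{"frz":2,"j":5,"sz":81,"ynj":8},"t":[99,6,17,72],"ysg":{"dn":51,"u":26}},"jep":[[47,15],{"cq":80,"djy":39,"mld":14},{"gz":4,"o":63}]}
After op 5 (add /jep/1/chk 42): {"c":{"k":{"bpk":59,"kd":90},"qb":[56,51,40]},"er":[[42,42],[44,11,69,50],{"h":24,"jai":61,"qed":16}],"j":{"aa":{"djx":40,"v":67,"y":43},"d":{"frz":2,"j":5,"sz":81,"ynj":8},"t":[99,6,17,72],"ysg":{"dn":51,"u":26}},"jep":[[47,15],{"chk":42,"cq":80,"djy":39,"mld":14},{"gz":4,"o":63}]}
After op 6 (replace /j/t/3 93): {"c":{"k":{"bpk":59,"kd":90},"qb":[56,51,40]},"er":[[42,42],[44,11,69,50],{"h":24,"jai":61,"qed":16}],"j":{"aa":{"djx":40,"v":67,"y":43},"d":{"frz":2,"j":5,"sz":81,"ynj":8},"t":[99,6,17,93],"ysg":{"dn":51,"u":26}},"jep":[[47,15],{"chk":42,"cq":80,"djy":39,"mld":14},{"gz":4,"o":63}]}
After op 7 (add /jep/0/1 53): {"c":{"k":{"bpk":59,"kd":90},"qb":[56,51,40]},"er":[[42,42],[44,11,69,50],{"h":24,"jai":61,"qed":16}],"j":{"aa":{"djx":40,"v":67,"y":43},"d":{"frz":2,"j":5,"sz":81,"ynj":8},"t":[99,6,17,93],"ysg":{"dn":51,"u":26}},"jep":[[47,53,15],{"chk":42,"cq":80,"djy":39,"mld":14},{"gz":4,"o":63}]}
After op 8 (remove /j/d/j): {"c":{"k":{"bpk":59,"kd":90},"qb":[56,51,40]},"er":[[42,42],[44,11,69,50],{"h":24,"jai":61,"qed":16}],"j":{"aa":{"djx":40,"v":67,"y":43},"d":{"frz":2,"sz":81,"ynj":8},"t":[99,6,17,93],"ysg":{"dn":51,"u":26}},"jep":[[47,53,15],{"chk":42,"cq":80,"djy":39,"mld":14},{"gz":4,"o":63}]}
After op 9 (remove /j/t/1): {"c":{"k":{"bpk":59,"kd":90},"qb":[56,51,40]},"er":[[42,42],[44,11,69,50],{"h":24,"jai":61,"qed":16}],"j":{"aa":{"djx":40,"v":67,"y":43},"d":{"frz":2,"sz":81,"ynj":8},"t":[99,17,93],"ysg":{"dn":51,"u":26}},"jep":[[47,53,15],{"chk":42,"cq":80,"djy":39,"mld":14},{"gz":4,"o":63}]}
After op 10 (replace /c/qb/1 70): {"c":{"k":{"bpk":59,"kd":90},"qb":[56,70,40]},"er":[[42,42],[44,11,69,50],{"h":24,"jai":61,"qed":16}],"j":{"aa":{"djx":40,"v":67,"y":43},"d":{"frz":2,"sz":81,"ynj":8},"t":[99,17,93],"ysg":{"dn":51,"u":26}},"jep":[[47,53,15],{"chk":42,"cq":80,"djy":39,"mld":14},{"gz":4,"o":63}]}
After op 11 (replace /jep/2 58): {"c":{"k":{"bpk":59,"kd":90},"qb":[56,70,40]},"er":[[42,42],[44,11,69,50],{"h":24,"jai":61,"qed":16}],"j":{"aa":{"djx":40,"v":67,"y":43},"d":{"frz":2,"sz":81,"ynj":8},"t":[99,17,93],"ysg":{"dn":51,"u":26}},"jep":[[47,53,15],{"chk":42,"cq":80,"djy":39,"mld":14},58]}
After op 12 (remove /jep/0/1): {"c":{"k":{"bpk":59,"kd":90},"qb":[56,70,40]},"er":[[42,42],[44,11,69,50],{"h":24,"jai":61,"qed":16}],"j":{"aa":{"djx":40,"v":67,"y":43},"d":{"frz":2,"sz":81,"ynj":8},"t":[99,17,93],"ysg":{"dn":51,"u":26}},"jep":[[47,15],{"chk":42,"cq":80,"djy":39,"mld":14},58]}
After op 13 (replace /jep/0/0 23): {"c":{"k":{"bpk":59,"kd":90},"qb":[56,70,40]},"er":[[42,42],[44,11,69,50],{"h":24,"jai":61,"qed":16}],"j":{"aa":{"djx":40,"v":67,"y":43},"d":{"frz":2,"sz":81,"ynj":8},"t":[99,17,93],"ysg":{"dn":51,"u":26}},"jep":[[23,15],{"chk":42,"cq":80,"djy":39,"mld":14},58]}
After op 14 (add /jep/0/2 42): {"c":{"k":{"bpk":59,"kd":90},"qb":[56,70,40]},"er":[[42,42],[44,11,69,50],{"h":24,"jai":61,"qed":16}],"j":{"aa":{"djx":40,"v":67,"y":43},"d":{"frz":2,"sz":81,"ynj":8},"t":[99,17,93],"ysg":{"dn":51,"u":26}},"jep":[[23,15,42],{"chk":42,"cq":80,"djy":39,"mld":14},58]}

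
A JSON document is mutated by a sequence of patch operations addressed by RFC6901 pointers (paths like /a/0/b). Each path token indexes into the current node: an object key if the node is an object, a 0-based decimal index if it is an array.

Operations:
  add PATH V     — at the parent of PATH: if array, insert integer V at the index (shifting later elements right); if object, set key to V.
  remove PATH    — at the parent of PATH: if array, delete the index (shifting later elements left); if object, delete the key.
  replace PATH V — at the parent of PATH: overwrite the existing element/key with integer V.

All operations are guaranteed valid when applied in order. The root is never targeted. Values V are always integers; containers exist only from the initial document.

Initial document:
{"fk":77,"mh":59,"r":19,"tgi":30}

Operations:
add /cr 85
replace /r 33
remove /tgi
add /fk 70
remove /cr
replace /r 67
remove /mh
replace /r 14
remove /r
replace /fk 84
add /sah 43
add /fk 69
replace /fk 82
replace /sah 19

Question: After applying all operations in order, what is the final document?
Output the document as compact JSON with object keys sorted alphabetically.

Answer: {"fk":82,"sah":19}

Derivation:
After op 1 (add /cr 85): {"cr":85,"fk":77,"mh":59,"r":19,"tgi":30}
After op 2 (replace /r 33): {"cr":85,"fk":77,"mh":59,"r":33,"tgi":30}
After op 3 (remove /tgi): {"cr":85,"fk":77,"mh":59,"r":33}
After op 4 (add /fk 70): {"cr":85,"fk":70,"mh":59,"r":33}
After op 5 (remove /cr): {"fk":70,"mh":59,"r":33}
After op 6 (replace /r 67): {"fk":70,"mh":59,"r":67}
After op 7 (remove /mh): {"fk":70,"r":67}
After op 8 (replace /r 14): {"fk":70,"r":14}
After op 9 (remove /r): {"fk":70}
After op 10 (replace /fk 84): {"fk":84}
After op 11 (add /sah 43): {"fk":84,"sah":43}
After op 12 (add /fk 69): {"fk":69,"sah":43}
After op 13 (replace /fk 82): {"fk":82,"sah":43}
After op 14 (replace /sah 19): {"fk":82,"sah":19}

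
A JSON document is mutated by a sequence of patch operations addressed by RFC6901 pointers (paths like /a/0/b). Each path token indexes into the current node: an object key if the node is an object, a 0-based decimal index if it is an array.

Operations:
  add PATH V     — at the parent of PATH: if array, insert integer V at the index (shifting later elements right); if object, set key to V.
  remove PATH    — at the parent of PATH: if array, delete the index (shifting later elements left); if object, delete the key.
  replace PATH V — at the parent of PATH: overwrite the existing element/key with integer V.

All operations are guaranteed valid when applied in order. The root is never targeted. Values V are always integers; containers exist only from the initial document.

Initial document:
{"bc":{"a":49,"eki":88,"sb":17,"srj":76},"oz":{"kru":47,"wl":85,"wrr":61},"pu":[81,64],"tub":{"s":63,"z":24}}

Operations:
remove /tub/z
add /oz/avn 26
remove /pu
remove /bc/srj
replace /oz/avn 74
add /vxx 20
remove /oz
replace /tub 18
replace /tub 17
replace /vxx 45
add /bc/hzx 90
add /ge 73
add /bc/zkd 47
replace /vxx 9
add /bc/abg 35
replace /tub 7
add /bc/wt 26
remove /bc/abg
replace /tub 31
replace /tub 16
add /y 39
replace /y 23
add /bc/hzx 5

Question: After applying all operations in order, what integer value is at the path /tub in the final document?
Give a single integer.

Answer: 16

Derivation:
After op 1 (remove /tub/z): {"bc":{"a":49,"eki":88,"sb":17,"srj":76},"oz":{"kru":47,"wl":85,"wrr":61},"pu":[81,64],"tub":{"s":63}}
After op 2 (add /oz/avn 26): {"bc":{"a":49,"eki":88,"sb":17,"srj":76},"oz":{"avn":26,"kru":47,"wl":85,"wrr":61},"pu":[81,64],"tub":{"s":63}}
After op 3 (remove /pu): {"bc":{"a":49,"eki":88,"sb":17,"srj":76},"oz":{"avn":26,"kru":47,"wl":85,"wrr":61},"tub":{"s":63}}
After op 4 (remove /bc/srj): {"bc":{"a":49,"eki":88,"sb":17},"oz":{"avn":26,"kru":47,"wl":85,"wrr":61},"tub":{"s":63}}
After op 5 (replace /oz/avn 74): {"bc":{"a":49,"eki":88,"sb":17},"oz":{"avn":74,"kru":47,"wl":85,"wrr":61},"tub":{"s":63}}
After op 6 (add /vxx 20): {"bc":{"a":49,"eki":88,"sb":17},"oz":{"avn":74,"kru":47,"wl":85,"wrr":61},"tub":{"s":63},"vxx":20}
After op 7 (remove /oz): {"bc":{"a":49,"eki":88,"sb":17},"tub":{"s":63},"vxx":20}
After op 8 (replace /tub 18): {"bc":{"a":49,"eki":88,"sb":17},"tub":18,"vxx":20}
After op 9 (replace /tub 17): {"bc":{"a":49,"eki":88,"sb":17},"tub":17,"vxx":20}
After op 10 (replace /vxx 45): {"bc":{"a":49,"eki":88,"sb":17},"tub":17,"vxx":45}
After op 11 (add /bc/hzx 90): {"bc":{"a":49,"eki":88,"hzx":90,"sb":17},"tub":17,"vxx":45}
After op 12 (add /ge 73): {"bc":{"a":49,"eki":88,"hzx":90,"sb":17},"ge":73,"tub":17,"vxx":45}
After op 13 (add /bc/zkd 47): {"bc":{"a":49,"eki":88,"hzx":90,"sb":17,"zkd":47},"ge":73,"tub":17,"vxx":45}
After op 14 (replace /vxx 9): {"bc":{"a":49,"eki":88,"hzx":90,"sb":17,"zkd":47},"ge":73,"tub":17,"vxx":9}
After op 15 (add /bc/abg 35): {"bc":{"a":49,"abg":35,"eki":88,"hzx":90,"sb":17,"zkd":47},"ge":73,"tub":17,"vxx":9}
After op 16 (replace /tub 7): {"bc":{"a":49,"abg":35,"eki":88,"hzx":90,"sb":17,"zkd":47},"ge":73,"tub":7,"vxx":9}
After op 17 (add /bc/wt 26): {"bc":{"a":49,"abg":35,"eki":88,"hzx":90,"sb":17,"wt":26,"zkd":47},"ge":73,"tub":7,"vxx":9}
After op 18 (remove /bc/abg): {"bc":{"a":49,"eki":88,"hzx":90,"sb":17,"wt":26,"zkd":47},"ge":73,"tub":7,"vxx":9}
After op 19 (replace /tub 31): {"bc":{"a":49,"eki":88,"hzx":90,"sb":17,"wt":26,"zkd":47},"ge":73,"tub":31,"vxx":9}
After op 20 (replace /tub 16): {"bc":{"a":49,"eki":88,"hzx":90,"sb":17,"wt":26,"zkd":47},"ge":73,"tub":16,"vxx":9}
After op 21 (add /y 39): {"bc":{"a":49,"eki":88,"hzx":90,"sb":17,"wt":26,"zkd":47},"ge":73,"tub":16,"vxx":9,"y":39}
After op 22 (replace /y 23): {"bc":{"a":49,"eki":88,"hzx":90,"sb":17,"wt":26,"zkd":47},"ge":73,"tub":16,"vxx":9,"y":23}
After op 23 (add /bc/hzx 5): {"bc":{"a":49,"eki":88,"hzx":5,"sb":17,"wt":26,"zkd":47},"ge":73,"tub":16,"vxx":9,"y":23}
Value at /tub: 16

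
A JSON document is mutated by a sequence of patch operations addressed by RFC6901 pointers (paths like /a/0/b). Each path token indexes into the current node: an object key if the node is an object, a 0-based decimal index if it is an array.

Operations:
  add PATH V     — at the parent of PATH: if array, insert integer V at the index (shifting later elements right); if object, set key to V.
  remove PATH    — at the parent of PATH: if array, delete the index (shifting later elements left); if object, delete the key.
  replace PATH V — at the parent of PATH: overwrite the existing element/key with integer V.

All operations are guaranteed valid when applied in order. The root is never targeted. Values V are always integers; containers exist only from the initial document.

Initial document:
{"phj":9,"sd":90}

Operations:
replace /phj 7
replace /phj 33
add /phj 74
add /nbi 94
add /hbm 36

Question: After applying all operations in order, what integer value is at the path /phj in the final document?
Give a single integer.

Answer: 74

Derivation:
After op 1 (replace /phj 7): {"phj":7,"sd":90}
After op 2 (replace /phj 33): {"phj":33,"sd":90}
After op 3 (add /phj 74): {"phj":74,"sd":90}
After op 4 (add /nbi 94): {"nbi":94,"phj":74,"sd":90}
After op 5 (add /hbm 36): {"hbm":36,"nbi":94,"phj":74,"sd":90}
Value at /phj: 74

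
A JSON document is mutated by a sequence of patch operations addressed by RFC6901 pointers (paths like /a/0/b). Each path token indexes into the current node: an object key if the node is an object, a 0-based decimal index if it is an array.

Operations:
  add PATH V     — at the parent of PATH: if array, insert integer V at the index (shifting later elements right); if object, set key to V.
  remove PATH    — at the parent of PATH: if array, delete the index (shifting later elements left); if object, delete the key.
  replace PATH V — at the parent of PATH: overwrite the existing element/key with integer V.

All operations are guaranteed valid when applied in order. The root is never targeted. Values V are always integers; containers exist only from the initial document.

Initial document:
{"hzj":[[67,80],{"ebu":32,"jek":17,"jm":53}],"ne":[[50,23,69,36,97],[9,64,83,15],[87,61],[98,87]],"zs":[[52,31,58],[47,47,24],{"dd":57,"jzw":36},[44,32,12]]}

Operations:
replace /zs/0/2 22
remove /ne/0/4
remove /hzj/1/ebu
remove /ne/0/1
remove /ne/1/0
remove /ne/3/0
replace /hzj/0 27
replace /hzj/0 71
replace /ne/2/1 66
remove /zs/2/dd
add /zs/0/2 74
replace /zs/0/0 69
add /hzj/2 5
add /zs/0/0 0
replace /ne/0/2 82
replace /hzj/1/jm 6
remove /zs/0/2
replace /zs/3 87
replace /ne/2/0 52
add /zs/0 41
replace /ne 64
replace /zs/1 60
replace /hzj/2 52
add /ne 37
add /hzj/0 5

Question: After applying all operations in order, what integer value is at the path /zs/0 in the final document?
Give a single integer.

Answer: 41

Derivation:
After op 1 (replace /zs/0/2 22): {"hzj":[[67,80],{"ebu":32,"jek":17,"jm":53}],"ne":[[50,23,69,36,97],[9,64,83,15],[87,61],[98,87]],"zs":[[52,31,22],[47,47,24],{"dd":57,"jzw":36},[44,32,12]]}
After op 2 (remove /ne/0/4): {"hzj":[[67,80],{"ebu":32,"jek":17,"jm":53}],"ne":[[50,23,69,36],[9,64,83,15],[87,61],[98,87]],"zs":[[52,31,22],[47,47,24],{"dd":57,"jzw":36},[44,32,12]]}
After op 3 (remove /hzj/1/ebu): {"hzj":[[67,80],{"jek":17,"jm":53}],"ne":[[50,23,69,36],[9,64,83,15],[87,61],[98,87]],"zs":[[52,31,22],[47,47,24],{"dd":57,"jzw":36},[44,32,12]]}
After op 4 (remove /ne/0/1): {"hzj":[[67,80],{"jek":17,"jm":53}],"ne":[[50,69,36],[9,64,83,15],[87,61],[98,87]],"zs":[[52,31,22],[47,47,24],{"dd":57,"jzw":36},[44,32,12]]}
After op 5 (remove /ne/1/0): {"hzj":[[67,80],{"jek":17,"jm":53}],"ne":[[50,69,36],[64,83,15],[87,61],[98,87]],"zs":[[52,31,22],[47,47,24],{"dd":57,"jzw":36},[44,32,12]]}
After op 6 (remove /ne/3/0): {"hzj":[[67,80],{"jek":17,"jm":53}],"ne":[[50,69,36],[64,83,15],[87,61],[87]],"zs":[[52,31,22],[47,47,24],{"dd":57,"jzw":36},[44,32,12]]}
After op 7 (replace /hzj/0 27): {"hzj":[27,{"jek":17,"jm":53}],"ne":[[50,69,36],[64,83,15],[87,61],[87]],"zs":[[52,31,22],[47,47,24],{"dd":57,"jzw":36},[44,32,12]]}
After op 8 (replace /hzj/0 71): {"hzj":[71,{"jek":17,"jm":53}],"ne":[[50,69,36],[64,83,15],[87,61],[87]],"zs":[[52,31,22],[47,47,24],{"dd":57,"jzw":36},[44,32,12]]}
After op 9 (replace /ne/2/1 66): {"hzj":[71,{"jek":17,"jm":53}],"ne":[[50,69,36],[64,83,15],[87,66],[87]],"zs":[[52,31,22],[47,47,24],{"dd":57,"jzw":36},[44,32,12]]}
After op 10 (remove /zs/2/dd): {"hzj":[71,{"jek":17,"jm":53}],"ne":[[50,69,36],[64,83,15],[87,66],[87]],"zs":[[52,31,22],[47,47,24],{"jzw":36},[44,32,12]]}
After op 11 (add /zs/0/2 74): {"hzj":[71,{"jek":17,"jm":53}],"ne":[[50,69,36],[64,83,15],[87,66],[87]],"zs":[[52,31,74,22],[47,47,24],{"jzw":36},[44,32,12]]}
After op 12 (replace /zs/0/0 69): {"hzj":[71,{"jek":17,"jm":53}],"ne":[[50,69,36],[64,83,15],[87,66],[87]],"zs":[[69,31,74,22],[47,47,24],{"jzw":36},[44,32,12]]}
After op 13 (add /hzj/2 5): {"hzj":[71,{"jek":17,"jm":53},5],"ne":[[50,69,36],[64,83,15],[87,66],[87]],"zs":[[69,31,74,22],[47,47,24],{"jzw":36},[44,32,12]]}
After op 14 (add /zs/0/0 0): {"hzj":[71,{"jek":17,"jm":53},5],"ne":[[50,69,36],[64,83,15],[87,66],[87]],"zs":[[0,69,31,74,22],[47,47,24],{"jzw":36},[44,32,12]]}
After op 15 (replace /ne/0/2 82): {"hzj":[71,{"jek":17,"jm":53},5],"ne":[[50,69,82],[64,83,15],[87,66],[87]],"zs":[[0,69,31,74,22],[47,47,24],{"jzw":36},[44,32,12]]}
After op 16 (replace /hzj/1/jm 6): {"hzj":[71,{"jek":17,"jm":6},5],"ne":[[50,69,82],[64,83,15],[87,66],[87]],"zs":[[0,69,31,74,22],[47,47,24],{"jzw":36},[44,32,12]]}
After op 17 (remove /zs/0/2): {"hzj":[71,{"jek":17,"jm":6},5],"ne":[[50,69,82],[64,83,15],[87,66],[87]],"zs":[[0,69,74,22],[47,47,24],{"jzw":36},[44,32,12]]}
After op 18 (replace /zs/3 87): {"hzj":[71,{"jek":17,"jm":6},5],"ne":[[50,69,82],[64,83,15],[87,66],[87]],"zs":[[0,69,74,22],[47,47,24],{"jzw":36},87]}
After op 19 (replace /ne/2/0 52): {"hzj":[71,{"jek":17,"jm":6},5],"ne":[[50,69,82],[64,83,15],[52,66],[87]],"zs":[[0,69,74,22],[47,47,24],{"jzw":36},87]}
After op 20 (add /zs/0 41): {"hzj":[71,{"jek":17,"jm":6},5],"ne":[[50,69,82],[64,83,15],[52,66],[87]],"zs":[41,[0,69,74,22],[47,47,24],{"jzw":36},87]}
After op 21 (replace /ne 64): {"hzj":[71,{"jek":17,"jm":6},5],"ne":64,"zs":[41,[0,69,74,22],[47,47,24],{"jzw":36},87]}
After op 22 (replace /zs/1 60): {"hzj":[71,{"jek":17,"jm":6},5],"ne":64,"zs":[41,60,[47,47,24],{"jzw":36},87]}
After op 23 (replace /hzj/2 52): {"hzj":[71,{"jek":17,"jm":6},52],"ne":64,"zs":[41,60,[47,47,24],{"jzw":36},87]}
After op 24 (add /ne 37): {"hzj":[71,{"jek":17,"jm":6},52],"ne":37,"zs":[41,60,[47,47,24],{"jzw":36},87]}
After op 25 (add /hzj/0 5): {"hzj":[5,71,{"jek":17,"jm":6},52],"ne":37,"zs":[41,60,[47,47,24],{"jzw":36},87]}
Value at /zs/0: 41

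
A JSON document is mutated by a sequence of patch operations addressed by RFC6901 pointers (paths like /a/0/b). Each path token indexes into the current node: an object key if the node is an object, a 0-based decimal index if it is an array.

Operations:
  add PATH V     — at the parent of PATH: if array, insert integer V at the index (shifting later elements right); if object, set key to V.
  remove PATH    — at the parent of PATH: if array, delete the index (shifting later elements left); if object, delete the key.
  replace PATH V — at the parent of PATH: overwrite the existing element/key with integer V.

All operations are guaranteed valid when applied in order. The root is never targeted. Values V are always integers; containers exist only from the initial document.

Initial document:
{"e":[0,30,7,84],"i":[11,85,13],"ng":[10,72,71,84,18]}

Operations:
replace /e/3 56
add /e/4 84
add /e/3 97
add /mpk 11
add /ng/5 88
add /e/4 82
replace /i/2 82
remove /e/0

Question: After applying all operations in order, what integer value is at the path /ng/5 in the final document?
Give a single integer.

After op 1 (replace /e/3 56): {"e":[0,30,7,56],"i":[11,85,13],"ng":[10,72,71,84,18]}
After op 2 (add /e/4 84): {"e":[0,30,7,56,84],"i":[11,85,13],"ng":[10,72,71,84,18]}
After op 3 (add /e/3 97): {"e":[0,30,7,97,56,84],"i":[11,85,13],"ng":[10,72,71,84,18]}
After op 4 (add /mpk 11): {"e":[0,30,7,97,56,84],"i":[11,85,13],"mpk":11,"ng":[10,72,71,84,18]}
After op 5 (add /ng/5 88): {"e":[0,30,7,97,56,84],"i":[11,85,13],"mpk":11,"ng":[10,72,71,84,18,88]}
After op 6 (add /e/4 82): {"e":[0,30,7,97,82,56,84],"i":[11,85,13],"mpk":11,"ng":[10,72,71,84,18,88]}
After op 7 (replace /i/2 82): {"e":[0,30,7,97,82,56,84],"i":[11,85,82],"mpk":11,"ng":[10,72,71,84,18,88]}
After op 8 (remove /e/0): {"e":[30,7,97,82,56,84],"i":[11,85,82],"mpk":11,"ng":[10,72,71,84,18,88]}
Value at /ng/5: 88

Answer: 88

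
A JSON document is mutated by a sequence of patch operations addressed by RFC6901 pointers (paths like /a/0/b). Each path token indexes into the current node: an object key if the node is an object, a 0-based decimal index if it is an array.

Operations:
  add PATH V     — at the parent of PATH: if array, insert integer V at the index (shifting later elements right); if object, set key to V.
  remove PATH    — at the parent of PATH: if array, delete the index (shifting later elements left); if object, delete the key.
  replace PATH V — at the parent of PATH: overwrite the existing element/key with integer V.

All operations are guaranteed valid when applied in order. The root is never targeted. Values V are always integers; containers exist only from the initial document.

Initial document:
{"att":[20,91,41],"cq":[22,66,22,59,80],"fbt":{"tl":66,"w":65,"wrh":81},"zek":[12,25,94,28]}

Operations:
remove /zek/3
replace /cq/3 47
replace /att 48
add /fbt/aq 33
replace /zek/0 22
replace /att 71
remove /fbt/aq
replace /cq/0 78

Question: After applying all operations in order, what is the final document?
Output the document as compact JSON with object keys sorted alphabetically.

Answer: {"att":71,"cq":[78,66,22,47,80],"fbt":{"tl":66,"w":65,"wrh":81},"zek":[22,25,94]}

Derivation:
After op 1 (remove /zek/3): {"att":[20,91,41],"cq":[22,66,22,59,80],"fbt":{"tl":66,"w":65,"wrh":81},"zek":[12,25,94]}
After op 2 (replace /cq/3 47): {"att":[20,91,41],"cq":[22,66,22,47,80],"fbt":{"tl":66,"w":65,"wrh":81},"zek":[12,25,94]}
After op 3 (replace /att 48): {"att":48,"cq":[22,66,22,47,80],"fbt":{"tl":66,"w":65,"wrh":81},"zek":[12,25,94]}
After op 4 (add /fbt/aq 33): {"att":48,"cq":[22,66,22,47,80],"fbt":{"aq":33,"tl":66,"w":65,"wrh":81},"zek":[12,25,94]}
After op 5 (replace /zek/0 22): {"att":48,"cq":[22,66,22,47,80],"fbt":{"aq":33,"tl":66,"w":65,"wrh":81},"zek":[22,25,94]}
After op 6 (replace /att 71): {"att":71,"cq":[22,66,22,47,80],"fbt":{"aq":33,"tl":66,"w":65,"wrh":81},"zek":[22,25,94]}
After op 7 (remove /fbt/aq): {"att":71,"cq":[22,66,22,47,80],"fbt":{"tl":66,"w":65,"wrh":81},"zek":[22,25,94]}
After op 8 (replace /cq/0 78): {"att":71,"cq":[78,66,22,47,80],"fbt":{"tl":66,"w":65,"wrh":81},"zek":[22,25,94]}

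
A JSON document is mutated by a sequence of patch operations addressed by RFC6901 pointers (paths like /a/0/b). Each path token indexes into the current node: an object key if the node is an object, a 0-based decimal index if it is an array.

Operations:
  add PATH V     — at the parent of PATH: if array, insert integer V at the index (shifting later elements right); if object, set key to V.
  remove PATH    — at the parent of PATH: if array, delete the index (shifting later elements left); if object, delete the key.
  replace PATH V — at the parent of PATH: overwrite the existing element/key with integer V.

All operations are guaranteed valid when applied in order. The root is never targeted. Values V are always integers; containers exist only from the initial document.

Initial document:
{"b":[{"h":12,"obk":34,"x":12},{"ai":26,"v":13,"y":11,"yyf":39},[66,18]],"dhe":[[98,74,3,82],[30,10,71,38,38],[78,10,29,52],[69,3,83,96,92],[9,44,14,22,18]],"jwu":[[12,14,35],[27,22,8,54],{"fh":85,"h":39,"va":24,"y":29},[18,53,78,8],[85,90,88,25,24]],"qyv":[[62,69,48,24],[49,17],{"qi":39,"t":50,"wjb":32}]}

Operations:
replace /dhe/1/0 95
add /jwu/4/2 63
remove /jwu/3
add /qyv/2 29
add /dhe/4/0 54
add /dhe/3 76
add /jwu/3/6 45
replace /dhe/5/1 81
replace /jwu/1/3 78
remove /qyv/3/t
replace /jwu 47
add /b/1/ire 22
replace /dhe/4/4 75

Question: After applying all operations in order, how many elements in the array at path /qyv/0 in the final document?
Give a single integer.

After op 1 (replace /dhe/1/0 95): {"b":[{"h":12,"obk":34,"x":12},{"ai":26,"v":13,"y":11,"yyf":39},[66,18]],"dhe":[[98,74,3,82],[95,10,71,38,38],[78,10,29,52],[69,3,83,96,92],[9,44,14,22,18]],"jwu":[[12,14,35],[27,22,8,54],{"fh":85,"h":39,"va":24,"y":29},[18,53,78,8],[85,90,88,25,24]],"qyv":[[62,69,48,24],[49,17],{"qi":39,"t":50,"wjb":32}]}
After op 2 (add /jwu/4/2 63): {"b":[{"h":12,"obk":34,"x":12},{"ai":26,"v":13,"y":11,"yyf":39},[66,18]],"dhe":[[98,74,3,82],[95,10,71,38,38],[78,10,29,52],[69,3,83,96,92],[9,44,14,22,18]],"jwu":[[12,14,35],[27,22,8,54],{"fh":85,"h":39,"va":24,"y":29},[18,53,78,8],[85,90,63,88,25,24]],"qyv":[[62,69,48,24],[49,17],{"qi":39,"t":50,"wjb":32}]}
After op 3 (remove /jwu/3): {"b":[{"h":12,"obk":34,"x":12},{"ai":26,"v":13,"y":11,"yyf":39},[66,18]],"dhe":[[98,74,3,82],[95,10,71,38,38],[78,10,29,52],[69,3,83,96,92],[9,44,14,22,18]],"jwu":[[12,14,35],[27,22,8,54],{"fh":85,"h":39,"va":24,"y":29},[85,90,63,88,25,24]],"qyv":[[62,69,48,24],[49,17],{"qi":39,"t":50,"wjb":32}]}
After op 4 (add /qyv/2 29): {"b":[{"h":12,"obk":34,"x":12},{"ai":26,"v":13,"y":11,"yyf":39},[66,18]],"dhe":[[98,74,3,82],[95,10,71,38,38],[78,10,29,52],[69,3,83,96,92],[9,44,14,22,18]],"jwu":[[12,14,35],[27,22,8,54],{"fh":85,"h":39,"va":24,"y":29},[85,90,63,88,25,24]],"qyv":[[62,69,48,24],[49,17],29,{"qi":39,"t":50,"wjb":32}]}
After op 5 (add /dhe/4/0 54): {"b":[{"h":12,"obk":34,"x":12},{"ai":26,"v":13,"y":11,"yyf":39},[66,18]],"dhe":[[98,74,3,82],[95,10,71,38,38],[78,10,29,52],[69,3,83,96,92],[54,9,44,14,22,18]],"jwu":[[12,14,35],[27,22,8,54],{"fh":85,"h":39,"va":24,"y":29},[85,90,63,88,25,24]],"qyv":[[62,69,48,24],[49,17],29,{"qi":39,"t":50,"wjb":32}]}
After op 6 (add /dhe/3 76): {"b":[{"h":12,"obk":34,"x":12},{"ai":26,"v":13,"y":11,"yyf":39},[66,18]],"dhe":[[98,74,3,82],[95,10,71,38,38],[78,10,29,52],76,[69,3,83,96,92],[54,9,44,14,22,18]],"jwu":[[12,14,35],[27,22,8,54],{"fh":85,"h":39,"va":24,"y":29},[85,90,63,88,25,24]],"qyv":[[62,69,48,24],[49,17],29,{"qi":39,"t":50,"wjb":32}]}
After op 7 (add /jwu/3/6 45): {"b":[{"h":12,"obk":34,"x":12},{"ai":26,"v":13,"y":11,"yyf":39},[66,18]],"dhe":[[98,74,3,82],[95,10,71,38,38],[78,10,29,52],76,[69,3,83,96,92],[54,9,44,14,22,18]],"jwu":[[12,14,35],[27,22,8,54],{"fh":85,"h":39,"va":24,"y":29},[85,90,63,88,25,24,45]],"qyv":[[62,69,48,24],[49,17],29,{"qi":39,"t":50,"wjb":32}]}
After op 8 (replace /dhe/5/1 81): {"b":[{"h":12,"obk":34,"x":12},{"ai":26,"v":13,"y":11,"yyf":39},[66,18]],"dhe":[[98,74,3,82],[95,10,71,38,38],[78,10,29,52],76,[69,3,83,96,92],[54,81,44,14,22,18]],"jwu":[[12,14,35],[27,22,8,54],{"fh":85,"h":39,"va":24,"y":29},[85,90,63,88,25,24,45]],"qyv":[[62,69,48,24],[49,17],29,{"qi":39,"t":50,"wjb":32}]}
After op 9 (replace /jwu/1/3 78): {"b":[{"h":12,"obk":34,"x":12},{"ai":26,"v":13,"y":11,"yyf":39},[66,18]],"dhe":[[98,74,3,82],[95,10,71,38,38],[78,10,29,52],76,[69,3,83,96,92],[54,81,44,14,22,18]],"jwu":[[12,14,35],[27,22,8,78],{"fh":85,"h":39,"va":24,"y":29},[85,90,63,88,25,24,45]],"qyv":[[62,69,48,24],[49,17],29,{"qi":39,"t":50,"wjb":32}]}
After op 10 (remove /qyv/3/t): {"b":[{"h":12,"obk":34,"x":12},{"ai":26,"v":13,"y":11,"yyf":39},[66,18]],"dhe":[[98,74,3,82],[95,10,71,38,38],[78,10,29,52],76,[69,3,83,96,92],[54,81,44,14,22,18]],"jwu":[[12,14,35],[27,22,8,78],{"fh":85,"h":39,"va":24,"y":29},[85,90,63,88,25,24,45]],"qyv":[[62,69,48,24],[49,17],29,{"qi":39,"wjb":32}]}
After op 11 (replace /jwu 47): {"b":[{"h":12,"obk":34,"x":12},{"ai":26,"v":13,"y":11,"yyf":39},[66,18]],"dhe":[[98,74,3,82],[95,10,71,38,38],[78,10,29,52],76,[69,3,83,96,92],[54,81,44,14,22,18]],"jwu":47,"qyv":[[62,69,48,24],[49,17],29,{"qi":39,"wjb":32}]}
After op 12 (add /b/1/ire 22): {"b":[{"h":12,"obk":34,"x":12},{"ai":26,"ire":22,"v":13,"y":11,"yyf":39},[66,18]],"dhe":[[98,74,3,82],[95,10,71,38,38],[78,10,29,52],76,[69,3,83,96,92],[54,81,44,14,22,18]],"jwu":47,"qyv":[[62,69,48,24],[49,17],29,{"qi":39,"wjb":32}]}
After op 13 (replace /dhe/4/4 75): {"b":[{"h":12,"obk":34,"x":12},{"ai":26,"ire":22,"v":13,"y":11,"yyf":39},[66,18]],"dhe":[[98,74,3,82],[95,10,71,38,38],[78,10,29,52],76,[69,3,83,96,75],[54,81,44,14,22,18]],"jwu":47,"qyv":[[62,69,48,24],[49,17],29,{"qi":39,"wjb":32}]}
Size at path /qyv/0: 4

Answer: 4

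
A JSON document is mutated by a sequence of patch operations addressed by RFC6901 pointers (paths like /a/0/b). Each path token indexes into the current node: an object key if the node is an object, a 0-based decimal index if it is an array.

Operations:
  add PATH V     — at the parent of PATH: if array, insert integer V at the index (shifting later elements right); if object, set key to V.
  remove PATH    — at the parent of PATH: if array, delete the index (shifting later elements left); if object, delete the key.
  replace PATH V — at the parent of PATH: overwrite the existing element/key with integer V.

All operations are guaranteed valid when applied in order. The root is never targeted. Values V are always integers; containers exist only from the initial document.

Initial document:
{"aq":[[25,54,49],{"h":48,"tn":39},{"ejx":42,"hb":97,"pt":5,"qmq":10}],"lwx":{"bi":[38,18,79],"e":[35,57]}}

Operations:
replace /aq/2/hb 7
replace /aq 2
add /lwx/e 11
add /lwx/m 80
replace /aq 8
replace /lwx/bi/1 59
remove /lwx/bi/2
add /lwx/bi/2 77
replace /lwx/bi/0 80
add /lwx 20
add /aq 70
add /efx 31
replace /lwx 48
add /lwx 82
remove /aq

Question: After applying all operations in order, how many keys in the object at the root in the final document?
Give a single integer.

After op 1 (replace /aq/2/hb 7): {"aq":[[25,54,49],{"h":48,"tn":39},{"ejx":42,"hb":7,"pt":5,"qmq":10}],"lwx":{"bi":[38,18,79],"e":[35,57]}}
After op 2 (replace /aq 2): {"aq":2,"lwx":{"bi":[38,18,79],"e":[35,57]}}
After op 3 (add /lwx/e 11): {"aq":2,"lwx":{"bi":[38,18,79],"e":11}}
After op 4 (add /lwx/m 80): {"aq":2,"lwx":{"bi":[38,18,79],"e":11,"m":80}}
After op 5 (replace /aq 8): {"aq":8,"lwx":{"bi":[38,18,79],"e":11,"m":80}}
After op 6 (replace /lwx/bi/1 59): {"aq":8,"lwx":{"bi":[38,59,79],"e":11,"m":80}}
After op 7 (remove /lwx/bi/2): {"aq":8,"lwx":{"bi":[38,59],"e":11,"m":80}}
After op 8 (add /lwx/bi/2 77): {"aq":8,"lwx":{"bi":[38,59,77],"e":11,"m":80}}
After op 9 (replace /lwx/bi/0 80): {"aq":8,"lwx":{"bi":[80,59,77],"e":11,"m":80}}
After op 10 (add /lwx 20): {"aq":8,"lwx":20}
After op 11 (add /aq 70): {"aq":70,"lwx":20}
After op 12 (add /efx 31): {"aq":70,"efx":31,"lwx":20}
After op 13 (replace /lwx 48): {"aq":70,"efx":31,"lwx":48}
After op 14 (add /lwx 82): {"aq":70,"efx":31,"lwx":82}
After op 15 (remove /aq): {"efx":31,"lwx":82}
Size at the root: 2

Answer: 2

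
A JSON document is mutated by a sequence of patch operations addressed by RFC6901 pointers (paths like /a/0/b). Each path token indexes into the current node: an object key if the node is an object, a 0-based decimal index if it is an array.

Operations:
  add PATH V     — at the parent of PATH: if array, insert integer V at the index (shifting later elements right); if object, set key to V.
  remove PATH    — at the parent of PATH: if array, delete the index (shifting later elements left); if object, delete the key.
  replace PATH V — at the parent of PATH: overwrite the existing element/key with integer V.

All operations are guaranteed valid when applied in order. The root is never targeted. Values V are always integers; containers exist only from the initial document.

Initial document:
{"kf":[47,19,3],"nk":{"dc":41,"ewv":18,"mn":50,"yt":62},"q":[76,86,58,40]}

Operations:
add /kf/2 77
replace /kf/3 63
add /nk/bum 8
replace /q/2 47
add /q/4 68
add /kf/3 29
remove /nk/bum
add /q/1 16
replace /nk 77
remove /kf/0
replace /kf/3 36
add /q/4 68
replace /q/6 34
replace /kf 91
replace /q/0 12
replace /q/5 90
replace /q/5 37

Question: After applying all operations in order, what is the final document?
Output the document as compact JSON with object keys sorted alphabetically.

After op 1 (add /kf/2 77): {"kf":[47,19,77,3],"nk":{"dc":41,"ewv":18,"mn":50,"yt":62},"q":[76,86,58,40]}
After op 2 (replace /kf/3 63): {"kf":[47,19,77,63],"nk":{"dc":41,"ewv":18,"mn":50,"yt":62},"q":[76,86,58,40]}
After op 3 (add /nk/bum 8): {"kf":[47,19,77,63],"nk":{"bum":8,"dc":41,"ewv":18,"mn":50,"yt":62},"q":[76,86,58,40]}
After op 4 (replace /q/2 47): {"kf":[47,19,77,63],"nk":{"bum":8,"dc":41,"ewv":18,"mn":50,"yt":62},"q":[76,86,47,40]}
After op 5 (add /q/4 68): {"kf":[47,19,77,63],"nk":{"bum":8,"dc":41,"ewv":18,"mn":50,"yt":62},"q":[76,86,47,40,68]}
After op 6 (add /kf/3 29): {"kf":[47,19,77,29,63],"nk":{"bum":8,"dc":41,"ewv":18,"mn":50,"yt":62},"q":[76,86,47,40,68]}
After op 7 (remove /nk/bum): {"kf":[47,19,77,29,63],"nk":{"dc":41,"ewv":18,"mn":50,"yt":62},"q":[76,86,47,40,68]}
After op 8 (add /q/1 16): {"kf":[47,19,77,29,63],"nk":{"dc":41,"ewv":18,"mn":50,"yt":62},"q":[76,16,86,47,40,68]}
After op 9 (replace /nk 77): {"kf":[47,19,77,29,63],"nk":77,"q":[76,16,86,47,40,68]}
After op 10 (remove /kf/0): {"kf":[19,77,29,63],"nk":77,"q":[76,16,86,47,40,68]}
After op 11 (replace /kf/3 36): {"kf":[19,77,29,36],"nk":77,"q":[76,16,86,47,40,68]}
After op 12 (add /q/4 68): {"kf":[19,77,29,36],"nk":77,"q":[76,16,86,47,68,40,68]}
After op 13 (replace /q/6 34): {"kf":[19,77,29,36],"nk":77,"q":[76,16,86,47,68,40,34]}
After op 14 (replace /kf 91): {"kf":91,"nk":77,"q":[76,16,86,47,68,40,34]}
After op 15 (replace /q/0 12): {"kf":91,"nk":77,"q":[12,16,86,47,68,40,34]}
After op 16 (replace /q/5 90): {"kf":91,"nk":77,"q":[12,16,86,47,68,90,34]}
After op 17 (replace /q/5 37): {"kf":91,"nk":77,"q":[12,16,86,47,68,37,34]}

Answer: {"kf":91,"nk":77,"q":[12,16,86,47,68,37,34]}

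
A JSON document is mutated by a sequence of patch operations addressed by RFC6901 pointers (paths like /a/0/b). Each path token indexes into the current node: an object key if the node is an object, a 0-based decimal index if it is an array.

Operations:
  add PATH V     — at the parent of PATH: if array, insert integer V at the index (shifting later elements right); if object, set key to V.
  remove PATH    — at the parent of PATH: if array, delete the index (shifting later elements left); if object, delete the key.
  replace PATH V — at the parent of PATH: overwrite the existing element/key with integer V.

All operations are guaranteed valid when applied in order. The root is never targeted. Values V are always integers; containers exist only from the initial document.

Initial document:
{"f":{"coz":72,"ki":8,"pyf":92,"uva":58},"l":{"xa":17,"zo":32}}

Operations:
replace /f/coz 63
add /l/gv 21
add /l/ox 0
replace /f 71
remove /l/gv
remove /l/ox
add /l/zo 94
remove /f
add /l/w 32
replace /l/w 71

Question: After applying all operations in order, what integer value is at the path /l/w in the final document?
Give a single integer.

After op 1 (replace /f/coz 63): {"f":{"coz":63,"ki":8,"pyf":92,"uva":58},"l":{"xa":17,"zo":32}}
After op 2 (add /l/gv 21): {"f":{"coz":63,"ki":8,"pyf":92,"uva":58},"l":{"gv":21,"xa":17,"zo":32}}
After op 3 (add /l/ox 0): {"f":{"coz":63,"ki":8,"pyf":92,"uva":58},"l":{"gv":21,"ox":0,"xa":17,"zo":32}}
After op 4 (replace /f 71): {"f":71,"l":{"gv":21,"ox":0,"xa":17,"zo":32}}
After op 5 (remove /l/gv): {"f":71,"l":{"ox":0,"xa":17,"zo":32}}
After op 6 (remove /l/ox): {"f":71,"l":{"xa":17,"zo":32}}
After op 7 (add /l/zo 94): {"f":71,"l":{"xa":17,"zo":94}}
After op 8 (remove /f): {"l":{"xa":17,"zo":94}}
After op 9 (add /l/w 32): {"l":{"w":32,"xa":17,"zo":94}}
After op 10 (replace /l/w 71): {"l":{"w":71,"xa":17,"zo":94}}
Value at /l/w: 71

Answer: 71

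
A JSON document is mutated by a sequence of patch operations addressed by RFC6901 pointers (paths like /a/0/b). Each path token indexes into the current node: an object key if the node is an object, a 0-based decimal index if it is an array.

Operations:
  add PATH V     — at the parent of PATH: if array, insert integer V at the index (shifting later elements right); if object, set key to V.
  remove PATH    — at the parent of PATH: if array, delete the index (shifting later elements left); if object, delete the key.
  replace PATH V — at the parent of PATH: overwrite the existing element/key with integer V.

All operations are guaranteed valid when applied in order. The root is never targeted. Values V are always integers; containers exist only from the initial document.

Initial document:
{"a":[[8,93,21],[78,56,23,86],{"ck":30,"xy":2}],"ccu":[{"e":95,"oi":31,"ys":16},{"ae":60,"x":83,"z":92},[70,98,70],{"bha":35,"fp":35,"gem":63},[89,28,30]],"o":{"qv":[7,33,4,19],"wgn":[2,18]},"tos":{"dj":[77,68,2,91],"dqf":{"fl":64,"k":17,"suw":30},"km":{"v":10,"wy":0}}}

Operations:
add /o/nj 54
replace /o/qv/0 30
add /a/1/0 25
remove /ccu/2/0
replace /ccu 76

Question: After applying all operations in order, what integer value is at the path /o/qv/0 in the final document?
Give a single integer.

Answer: 30

Derivation:
After op 1 (add /o/nj 54): {"a":[[8,93,21],[78,56,23,86],{"ck":30,"xy":2}],"ccu":[{"e":95,"oi":31,"ys":16},{"ae":60,"x":83,"z":92},[70,98,70],{"bha":35,"fp":35,"gem":63},[89,28,30]],"o":{"nj":54,"qv":[7,33,4,19],"wgn":[2,18]},"tos":{"dj":[77,68,2,91],"dqf":{"fl":64,"k":17,"suw":30},"km":{"v":10,"wy":0}}}
After op 2 (replace /o/qv/0 30): {"a":[[8,93,21],[78,56,23,86],{"ck":30,"xy":2}],"ccu":[{"e":95,"oi":31,"ys":16},{"ae":60,"x":83,"z":92},[70,98,70],{"bha":35,"fp":35,"gem":63},[89,28,30]],"o":{"nj":54,"qv":[30,33,4,19],"wgn":[2,18]},"tos":{"dj":[77,68,2,91],"dqf":{"fl":64,"k":17,"suw":30},"km":{"v":10,"wy":0}}}
After op 3 (add /a/1/0 25): {"a":[[8,93,21],[25,78,56,23,86],{"ck":30,"xy":2}],"ccu":[{"e":95,"oi":31,"ys":16},{"ae":60,"x":83,"z":92},[70,98,70],{"bha":35,"fp":35,"gem":63},[89,28,30]],"o":{"nj":54,"qv":[30,33,4,19],"wgn":[2,18]},"tos":{"dj":[77,68,2,91],"dqf":{"fl":64,"k":17,"suw":30},"km":{"v":10,"wy":0}}}
After op 4 (remove /ccu/2/0): {"a":[[8,93,21],[25,78,56,23,86],{"ck":30,"xy":2}],"ccu":[{"e":95,"oi":31,"ys":16},{"ae":60,"x":83,"z":92},[98,70],{"bha":35,"fp":35,"gem":63},[89,28,30]],"o":{"nj":54,"qv":[30,33,4,19],"wgn":[2,18]},"tos":{"dj":[77,68,2,91],"dqf":{"fl":64,"k":17,"suw":30},"km":{"v":10,"wy":0}}}
After op 5 (replace /ccu 76): {"a":[[8,93,21],[25,78,56,23,86],{"ck":30,"xy":2}],"ccu":76,"o":{"nj":54,"qv":[30,33,4,19],"wgn":[2,18]},"tos":{"dj":[77,68,2,91],"dqf":{"fl":64,"k":17,"suw":30},"km":{"v":10,"wy":0}}}
Value at /o/qv/0: 30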